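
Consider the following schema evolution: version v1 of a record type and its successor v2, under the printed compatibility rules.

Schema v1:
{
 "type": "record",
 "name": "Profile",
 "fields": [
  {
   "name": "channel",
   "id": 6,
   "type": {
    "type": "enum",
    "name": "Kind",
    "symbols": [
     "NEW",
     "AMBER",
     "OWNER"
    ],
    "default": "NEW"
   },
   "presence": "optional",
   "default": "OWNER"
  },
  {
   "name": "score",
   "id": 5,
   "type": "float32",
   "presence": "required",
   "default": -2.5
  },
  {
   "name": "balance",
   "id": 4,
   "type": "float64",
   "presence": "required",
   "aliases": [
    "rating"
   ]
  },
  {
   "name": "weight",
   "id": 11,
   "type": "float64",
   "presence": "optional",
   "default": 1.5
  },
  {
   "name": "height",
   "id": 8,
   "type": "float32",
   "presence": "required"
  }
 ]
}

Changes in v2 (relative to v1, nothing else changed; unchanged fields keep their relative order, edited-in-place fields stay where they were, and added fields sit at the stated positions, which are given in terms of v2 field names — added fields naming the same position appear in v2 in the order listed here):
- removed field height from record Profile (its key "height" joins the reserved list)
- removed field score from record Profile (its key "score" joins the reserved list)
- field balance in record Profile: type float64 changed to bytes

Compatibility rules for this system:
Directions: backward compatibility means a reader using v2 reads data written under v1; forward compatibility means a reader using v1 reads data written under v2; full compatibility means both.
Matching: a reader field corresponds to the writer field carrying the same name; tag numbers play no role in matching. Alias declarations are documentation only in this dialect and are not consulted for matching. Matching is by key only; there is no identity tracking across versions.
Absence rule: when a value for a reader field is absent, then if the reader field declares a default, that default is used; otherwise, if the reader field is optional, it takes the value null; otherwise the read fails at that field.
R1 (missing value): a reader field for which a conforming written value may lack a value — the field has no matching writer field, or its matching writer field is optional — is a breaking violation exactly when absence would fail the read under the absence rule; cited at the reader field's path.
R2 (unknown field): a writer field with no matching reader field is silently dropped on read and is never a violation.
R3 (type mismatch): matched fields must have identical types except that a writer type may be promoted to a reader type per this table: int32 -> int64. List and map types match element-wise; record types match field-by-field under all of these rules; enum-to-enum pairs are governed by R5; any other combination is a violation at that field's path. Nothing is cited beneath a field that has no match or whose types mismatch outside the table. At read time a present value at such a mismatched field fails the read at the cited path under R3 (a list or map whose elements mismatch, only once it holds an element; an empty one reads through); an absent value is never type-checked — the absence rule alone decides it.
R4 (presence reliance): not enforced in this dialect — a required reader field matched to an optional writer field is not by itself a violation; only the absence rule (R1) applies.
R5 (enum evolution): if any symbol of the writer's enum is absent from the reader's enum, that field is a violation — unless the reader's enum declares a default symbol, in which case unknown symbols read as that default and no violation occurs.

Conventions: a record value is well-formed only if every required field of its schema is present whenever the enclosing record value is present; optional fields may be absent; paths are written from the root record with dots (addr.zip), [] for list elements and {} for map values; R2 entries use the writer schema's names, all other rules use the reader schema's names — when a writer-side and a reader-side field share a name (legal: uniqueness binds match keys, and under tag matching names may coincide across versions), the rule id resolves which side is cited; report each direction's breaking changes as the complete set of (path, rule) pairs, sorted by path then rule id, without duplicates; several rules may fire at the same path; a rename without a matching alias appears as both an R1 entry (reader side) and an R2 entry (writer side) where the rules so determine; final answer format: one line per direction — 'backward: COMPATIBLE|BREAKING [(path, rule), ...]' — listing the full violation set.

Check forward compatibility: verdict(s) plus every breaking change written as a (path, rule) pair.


each type pair in Profile: writer, then reader
checking forward for Profile: reader v1 against writer v2:
  Kind -> Kind, writer optional: channel aligns to channel
  no writer field matches reader score
  bytes -> float64, writer required: balance aligns to balance
  float64 -> float64, writer optional: weight aligns to weight
  no writer field matches reader height
  rule R3 violated at balance
  rule R1 violated at height
  => forward verdict for Profile: BREAKING, 2 violation(s)
remaining Profile differences; none change what is asked:
  removed field score from record Profile (its key "score" joins the reserved list) -> no rule fires on it in Profile's dialect; the asked verdict holds

forward: BREAKING [(balance, R3), (height, R1)]


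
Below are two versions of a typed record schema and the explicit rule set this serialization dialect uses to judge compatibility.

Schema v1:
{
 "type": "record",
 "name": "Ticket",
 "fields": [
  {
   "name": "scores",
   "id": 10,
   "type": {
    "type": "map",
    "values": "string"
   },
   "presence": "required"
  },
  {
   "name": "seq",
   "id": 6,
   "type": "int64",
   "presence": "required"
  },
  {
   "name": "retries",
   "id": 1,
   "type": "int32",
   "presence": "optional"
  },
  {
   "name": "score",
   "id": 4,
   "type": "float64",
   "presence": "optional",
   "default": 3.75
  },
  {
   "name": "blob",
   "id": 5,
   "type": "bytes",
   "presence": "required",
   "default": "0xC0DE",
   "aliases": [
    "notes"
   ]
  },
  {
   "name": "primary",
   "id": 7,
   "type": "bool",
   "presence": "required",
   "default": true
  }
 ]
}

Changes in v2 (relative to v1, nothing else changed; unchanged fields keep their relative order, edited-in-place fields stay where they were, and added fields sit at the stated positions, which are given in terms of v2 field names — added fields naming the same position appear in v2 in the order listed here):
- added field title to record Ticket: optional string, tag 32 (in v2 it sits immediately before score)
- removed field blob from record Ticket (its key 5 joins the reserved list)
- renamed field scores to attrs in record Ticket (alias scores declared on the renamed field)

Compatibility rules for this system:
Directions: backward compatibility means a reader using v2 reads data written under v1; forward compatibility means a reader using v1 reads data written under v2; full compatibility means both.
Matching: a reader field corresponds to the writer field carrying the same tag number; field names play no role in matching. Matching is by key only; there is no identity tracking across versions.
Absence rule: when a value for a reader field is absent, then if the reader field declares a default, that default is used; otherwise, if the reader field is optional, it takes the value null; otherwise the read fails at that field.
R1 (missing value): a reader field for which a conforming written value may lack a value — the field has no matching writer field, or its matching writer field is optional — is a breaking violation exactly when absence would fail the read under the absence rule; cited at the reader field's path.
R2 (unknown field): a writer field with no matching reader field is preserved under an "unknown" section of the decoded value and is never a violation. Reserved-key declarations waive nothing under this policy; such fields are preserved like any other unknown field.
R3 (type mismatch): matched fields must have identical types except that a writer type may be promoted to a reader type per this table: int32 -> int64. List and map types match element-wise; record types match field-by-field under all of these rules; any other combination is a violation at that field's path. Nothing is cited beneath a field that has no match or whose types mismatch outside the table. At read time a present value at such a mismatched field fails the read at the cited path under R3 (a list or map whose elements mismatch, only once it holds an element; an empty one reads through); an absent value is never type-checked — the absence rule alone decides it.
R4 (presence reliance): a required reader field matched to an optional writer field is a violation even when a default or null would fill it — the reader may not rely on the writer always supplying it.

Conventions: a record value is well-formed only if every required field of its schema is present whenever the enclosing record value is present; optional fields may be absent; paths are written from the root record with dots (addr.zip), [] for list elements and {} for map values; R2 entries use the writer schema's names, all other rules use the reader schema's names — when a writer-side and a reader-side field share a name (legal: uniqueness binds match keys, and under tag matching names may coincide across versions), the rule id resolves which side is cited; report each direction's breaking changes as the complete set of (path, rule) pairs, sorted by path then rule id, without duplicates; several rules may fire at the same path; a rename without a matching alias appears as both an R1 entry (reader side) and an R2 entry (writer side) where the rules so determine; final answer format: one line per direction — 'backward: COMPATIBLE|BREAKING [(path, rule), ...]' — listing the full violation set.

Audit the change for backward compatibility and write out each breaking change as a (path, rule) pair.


backward: COMPATIBLE []

in Ticket below, arrows point writer -> reader
backward for Ticket (reader v2, writer v1):
  attrs: paired with writer scores (map<string, string> -> map<string, string>; writer required)
  seq: paired with writer seq (int64 -> int64; writer required)
  retries: paired with writer retries (int32 -> int32; writer optional)
  no writer field matches reader title
  score: paired with writer score (float64 -> float64; writer optional)
  primary: paired with writer primary (bool -> bool; writer required)
  blob (writer side), unknown to reader
  nothing fires on Ticket: backward is COMPATIBLE
diffs on Ticket not affecting the asked answer:
  added field title to record Ticket: optional string, tag 32 (in v2 it sits immediately before score) -> triggers nothing under Ticket's printed rules — same verdict
  removed field blob from record Ticket (its key 5 joins the reserved list) -> triggers nothing under Ticket's printed rules — same verdict
  renamed field scores to attrs in record Ticket (alias scores declared on the renamed field) -> triggers nothing under Ticket's printed rules — same verdict


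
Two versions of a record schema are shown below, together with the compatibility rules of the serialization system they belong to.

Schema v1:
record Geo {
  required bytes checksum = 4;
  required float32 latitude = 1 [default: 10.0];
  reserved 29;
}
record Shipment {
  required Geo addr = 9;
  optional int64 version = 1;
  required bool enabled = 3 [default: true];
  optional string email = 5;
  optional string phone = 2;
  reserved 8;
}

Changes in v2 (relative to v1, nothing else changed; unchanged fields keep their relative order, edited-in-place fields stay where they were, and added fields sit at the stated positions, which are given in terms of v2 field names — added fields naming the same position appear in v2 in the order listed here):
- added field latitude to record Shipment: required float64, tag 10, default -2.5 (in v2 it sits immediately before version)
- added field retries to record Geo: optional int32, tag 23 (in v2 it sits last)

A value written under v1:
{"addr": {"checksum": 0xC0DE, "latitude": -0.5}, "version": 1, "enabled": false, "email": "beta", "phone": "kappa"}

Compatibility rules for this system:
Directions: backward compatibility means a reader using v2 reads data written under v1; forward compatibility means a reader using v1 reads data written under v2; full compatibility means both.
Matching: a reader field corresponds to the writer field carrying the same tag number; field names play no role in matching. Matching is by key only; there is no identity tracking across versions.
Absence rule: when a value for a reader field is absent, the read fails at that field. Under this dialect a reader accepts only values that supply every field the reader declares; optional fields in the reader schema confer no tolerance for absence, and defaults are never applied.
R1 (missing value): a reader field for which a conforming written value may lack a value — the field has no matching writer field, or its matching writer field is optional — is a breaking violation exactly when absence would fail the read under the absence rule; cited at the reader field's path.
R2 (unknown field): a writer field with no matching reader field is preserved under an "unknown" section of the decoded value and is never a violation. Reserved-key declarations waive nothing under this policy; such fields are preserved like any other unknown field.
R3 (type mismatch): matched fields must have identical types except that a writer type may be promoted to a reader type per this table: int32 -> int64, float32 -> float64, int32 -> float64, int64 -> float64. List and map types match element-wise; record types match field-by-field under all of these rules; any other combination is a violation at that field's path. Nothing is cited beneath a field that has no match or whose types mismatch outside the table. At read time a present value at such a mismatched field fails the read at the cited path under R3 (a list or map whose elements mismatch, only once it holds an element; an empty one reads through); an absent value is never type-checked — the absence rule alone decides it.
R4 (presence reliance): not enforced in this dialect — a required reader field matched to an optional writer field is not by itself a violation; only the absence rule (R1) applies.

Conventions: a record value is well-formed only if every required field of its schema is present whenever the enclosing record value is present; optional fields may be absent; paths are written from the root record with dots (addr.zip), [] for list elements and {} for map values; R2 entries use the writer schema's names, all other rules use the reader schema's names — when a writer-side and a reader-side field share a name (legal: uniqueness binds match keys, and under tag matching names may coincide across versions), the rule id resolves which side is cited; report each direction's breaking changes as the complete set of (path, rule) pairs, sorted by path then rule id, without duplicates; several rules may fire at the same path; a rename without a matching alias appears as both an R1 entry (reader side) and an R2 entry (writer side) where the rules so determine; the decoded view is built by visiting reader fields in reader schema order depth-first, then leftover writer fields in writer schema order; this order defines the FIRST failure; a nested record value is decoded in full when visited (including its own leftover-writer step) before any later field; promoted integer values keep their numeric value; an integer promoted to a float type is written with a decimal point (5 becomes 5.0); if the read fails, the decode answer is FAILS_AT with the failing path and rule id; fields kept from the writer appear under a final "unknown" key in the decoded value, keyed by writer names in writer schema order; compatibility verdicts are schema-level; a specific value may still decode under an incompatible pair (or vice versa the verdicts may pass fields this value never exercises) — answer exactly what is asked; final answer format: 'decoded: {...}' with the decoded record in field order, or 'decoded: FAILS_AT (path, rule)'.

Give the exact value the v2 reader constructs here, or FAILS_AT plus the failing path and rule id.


in Shipment below, arrows point writer -> reader
decode walk for Shipment under reader schema v2:
  addr.checksum := 0xC0DE
  addr.latitude := -0.5
  read fails at addr.retries under R1 (no fill)
  => FAILS_AT (addr.retries, R1)
the other Shipment changes do not affect what is asked:
  added field latitude to record Shipment: required float64, tag 10, default -2.5 (in v2 it sits immediately before version) -> shifts the Shipment verdicts, not this decode

decoded: FAILS_AT (addr.retries, R1)


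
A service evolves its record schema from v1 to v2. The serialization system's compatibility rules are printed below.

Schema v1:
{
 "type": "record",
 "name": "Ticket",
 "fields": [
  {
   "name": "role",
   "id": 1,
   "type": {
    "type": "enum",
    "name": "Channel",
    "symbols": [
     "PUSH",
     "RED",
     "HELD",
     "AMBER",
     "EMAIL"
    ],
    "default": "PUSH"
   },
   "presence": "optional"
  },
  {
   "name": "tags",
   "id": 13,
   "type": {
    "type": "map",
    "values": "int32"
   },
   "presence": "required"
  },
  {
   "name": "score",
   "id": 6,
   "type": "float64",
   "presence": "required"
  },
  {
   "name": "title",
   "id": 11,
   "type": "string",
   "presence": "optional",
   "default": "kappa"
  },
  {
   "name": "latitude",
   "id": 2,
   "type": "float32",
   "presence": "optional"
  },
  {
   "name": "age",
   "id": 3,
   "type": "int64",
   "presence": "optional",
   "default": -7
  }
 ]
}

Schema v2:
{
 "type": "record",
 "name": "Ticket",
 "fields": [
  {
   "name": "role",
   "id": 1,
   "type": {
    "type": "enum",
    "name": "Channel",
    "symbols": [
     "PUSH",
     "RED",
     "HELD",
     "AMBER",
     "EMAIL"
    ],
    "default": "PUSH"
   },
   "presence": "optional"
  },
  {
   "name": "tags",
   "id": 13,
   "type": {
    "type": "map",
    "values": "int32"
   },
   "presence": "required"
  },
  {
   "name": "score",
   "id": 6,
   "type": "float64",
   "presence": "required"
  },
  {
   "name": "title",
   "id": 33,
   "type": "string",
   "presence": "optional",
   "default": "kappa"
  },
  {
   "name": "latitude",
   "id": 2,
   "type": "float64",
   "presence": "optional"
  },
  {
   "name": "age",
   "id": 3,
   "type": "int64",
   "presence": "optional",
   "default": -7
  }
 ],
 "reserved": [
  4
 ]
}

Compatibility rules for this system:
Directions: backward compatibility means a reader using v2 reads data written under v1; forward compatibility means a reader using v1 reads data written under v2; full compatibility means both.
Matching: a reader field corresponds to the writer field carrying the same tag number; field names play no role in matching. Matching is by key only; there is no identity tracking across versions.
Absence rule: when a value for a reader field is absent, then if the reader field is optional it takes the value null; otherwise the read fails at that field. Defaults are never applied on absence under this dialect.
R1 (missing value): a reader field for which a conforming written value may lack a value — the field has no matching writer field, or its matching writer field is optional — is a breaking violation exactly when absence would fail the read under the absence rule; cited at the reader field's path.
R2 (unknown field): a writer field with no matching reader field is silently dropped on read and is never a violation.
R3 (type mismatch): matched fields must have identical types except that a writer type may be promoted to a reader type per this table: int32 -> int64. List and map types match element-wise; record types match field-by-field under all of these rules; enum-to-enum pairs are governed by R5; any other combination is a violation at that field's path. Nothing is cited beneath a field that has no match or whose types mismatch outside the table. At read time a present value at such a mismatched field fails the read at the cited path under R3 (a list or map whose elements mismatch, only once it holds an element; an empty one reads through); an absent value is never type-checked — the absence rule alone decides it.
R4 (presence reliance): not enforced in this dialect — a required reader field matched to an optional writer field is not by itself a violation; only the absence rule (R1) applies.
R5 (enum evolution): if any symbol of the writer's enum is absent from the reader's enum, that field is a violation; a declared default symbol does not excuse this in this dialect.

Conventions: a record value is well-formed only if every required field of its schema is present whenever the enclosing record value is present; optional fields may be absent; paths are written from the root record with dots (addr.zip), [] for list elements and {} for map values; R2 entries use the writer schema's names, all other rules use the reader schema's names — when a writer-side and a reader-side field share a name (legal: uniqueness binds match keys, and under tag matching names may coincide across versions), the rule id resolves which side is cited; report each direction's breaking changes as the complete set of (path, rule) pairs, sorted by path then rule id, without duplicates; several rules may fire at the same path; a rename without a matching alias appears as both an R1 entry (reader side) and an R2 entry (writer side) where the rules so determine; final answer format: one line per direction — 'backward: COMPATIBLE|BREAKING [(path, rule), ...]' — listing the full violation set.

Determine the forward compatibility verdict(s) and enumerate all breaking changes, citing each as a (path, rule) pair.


forward: BREAKING [(latitude, R3)]

the writer's type comes first in each Ticket pair
forward for Ticket (reader v1, writer v2):
  role <- role (Channel -> Channel, writer optional)
  tags <- tags (map<string, int32> -> map<string, int32>, writer required)
  score <- score (float64 -> float64, writer required)
  no writer field matches reader title
  latitude <- latitude (float64 -> float32, writer optional)
  age <- age (int64 -> int64, writer optional)
  writer field title has no reader counterpart
  rule R3 violated at latitude
  => 1 violation(s): forward is BREAKING for Ticket
ruling out the remaining Ticket differences:
  field title in record Ticket: tag 11 changed to 33 -> triggers nothing under Ticket's printed rules — same verdict


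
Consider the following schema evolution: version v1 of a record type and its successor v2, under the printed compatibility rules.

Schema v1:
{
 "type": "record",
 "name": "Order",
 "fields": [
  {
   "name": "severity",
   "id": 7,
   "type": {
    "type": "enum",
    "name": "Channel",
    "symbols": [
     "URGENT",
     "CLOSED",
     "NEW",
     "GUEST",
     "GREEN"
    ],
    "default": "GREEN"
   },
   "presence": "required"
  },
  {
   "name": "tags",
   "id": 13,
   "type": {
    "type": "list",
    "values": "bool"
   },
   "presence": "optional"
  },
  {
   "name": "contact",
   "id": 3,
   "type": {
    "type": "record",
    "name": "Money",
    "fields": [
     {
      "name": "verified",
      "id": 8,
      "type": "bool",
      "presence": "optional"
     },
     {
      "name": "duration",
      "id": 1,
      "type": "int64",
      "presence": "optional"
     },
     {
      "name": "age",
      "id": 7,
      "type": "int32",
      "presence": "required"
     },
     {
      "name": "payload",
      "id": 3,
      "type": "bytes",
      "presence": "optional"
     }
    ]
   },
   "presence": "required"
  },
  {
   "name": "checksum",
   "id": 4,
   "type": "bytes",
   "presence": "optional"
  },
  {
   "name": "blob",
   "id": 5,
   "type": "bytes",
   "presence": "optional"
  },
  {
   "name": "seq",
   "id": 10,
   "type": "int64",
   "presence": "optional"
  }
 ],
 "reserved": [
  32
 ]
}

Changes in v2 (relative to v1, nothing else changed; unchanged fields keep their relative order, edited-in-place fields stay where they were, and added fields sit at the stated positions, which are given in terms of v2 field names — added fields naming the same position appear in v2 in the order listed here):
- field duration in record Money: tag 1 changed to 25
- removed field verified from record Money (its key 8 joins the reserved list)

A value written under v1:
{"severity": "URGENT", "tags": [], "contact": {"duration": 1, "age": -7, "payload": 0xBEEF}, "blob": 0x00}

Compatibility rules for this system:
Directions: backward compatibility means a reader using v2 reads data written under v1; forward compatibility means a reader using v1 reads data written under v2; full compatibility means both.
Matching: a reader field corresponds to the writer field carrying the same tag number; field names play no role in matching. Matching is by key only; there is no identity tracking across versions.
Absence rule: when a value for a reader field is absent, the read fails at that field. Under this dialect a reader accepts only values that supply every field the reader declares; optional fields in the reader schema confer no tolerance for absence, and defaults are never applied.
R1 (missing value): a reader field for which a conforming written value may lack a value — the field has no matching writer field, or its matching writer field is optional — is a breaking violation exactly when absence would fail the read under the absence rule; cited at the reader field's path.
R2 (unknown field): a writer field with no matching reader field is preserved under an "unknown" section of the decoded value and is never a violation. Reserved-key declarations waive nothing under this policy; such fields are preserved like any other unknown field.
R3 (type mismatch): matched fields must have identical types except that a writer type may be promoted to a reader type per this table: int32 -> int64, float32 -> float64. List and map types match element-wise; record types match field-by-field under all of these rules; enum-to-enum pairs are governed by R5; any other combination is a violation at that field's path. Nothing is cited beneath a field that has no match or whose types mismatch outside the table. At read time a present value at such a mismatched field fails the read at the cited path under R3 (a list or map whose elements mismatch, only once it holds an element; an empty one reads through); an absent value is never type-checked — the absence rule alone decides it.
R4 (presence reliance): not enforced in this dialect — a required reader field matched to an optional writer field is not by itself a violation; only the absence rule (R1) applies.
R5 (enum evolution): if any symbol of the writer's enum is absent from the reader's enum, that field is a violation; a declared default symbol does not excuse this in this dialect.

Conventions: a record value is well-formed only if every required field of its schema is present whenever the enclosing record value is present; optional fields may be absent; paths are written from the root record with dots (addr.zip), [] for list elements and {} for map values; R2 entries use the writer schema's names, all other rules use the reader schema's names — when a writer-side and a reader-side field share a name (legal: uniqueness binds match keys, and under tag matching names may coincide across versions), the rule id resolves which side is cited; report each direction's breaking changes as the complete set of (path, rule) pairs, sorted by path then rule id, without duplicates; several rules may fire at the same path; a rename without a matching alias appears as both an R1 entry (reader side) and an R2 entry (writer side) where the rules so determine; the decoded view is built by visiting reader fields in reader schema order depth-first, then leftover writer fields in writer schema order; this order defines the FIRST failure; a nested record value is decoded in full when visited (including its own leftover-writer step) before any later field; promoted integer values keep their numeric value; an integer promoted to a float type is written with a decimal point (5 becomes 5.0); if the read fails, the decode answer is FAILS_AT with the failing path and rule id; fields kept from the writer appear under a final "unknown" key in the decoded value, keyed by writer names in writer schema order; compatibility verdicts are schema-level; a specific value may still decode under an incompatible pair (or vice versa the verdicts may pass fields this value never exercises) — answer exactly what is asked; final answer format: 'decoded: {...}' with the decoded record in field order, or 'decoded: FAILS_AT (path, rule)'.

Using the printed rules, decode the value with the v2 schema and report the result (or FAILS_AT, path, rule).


decoded: FAILS_AT (contact.duration, R1)

arrows below run writer -> reader for Order
migrating the Order value to v2:
  severity := "URGENT"
  tags := []
  read fails at contact.duration under R1 (no fill)
  => FAILS_AT (contact.duration, R1)


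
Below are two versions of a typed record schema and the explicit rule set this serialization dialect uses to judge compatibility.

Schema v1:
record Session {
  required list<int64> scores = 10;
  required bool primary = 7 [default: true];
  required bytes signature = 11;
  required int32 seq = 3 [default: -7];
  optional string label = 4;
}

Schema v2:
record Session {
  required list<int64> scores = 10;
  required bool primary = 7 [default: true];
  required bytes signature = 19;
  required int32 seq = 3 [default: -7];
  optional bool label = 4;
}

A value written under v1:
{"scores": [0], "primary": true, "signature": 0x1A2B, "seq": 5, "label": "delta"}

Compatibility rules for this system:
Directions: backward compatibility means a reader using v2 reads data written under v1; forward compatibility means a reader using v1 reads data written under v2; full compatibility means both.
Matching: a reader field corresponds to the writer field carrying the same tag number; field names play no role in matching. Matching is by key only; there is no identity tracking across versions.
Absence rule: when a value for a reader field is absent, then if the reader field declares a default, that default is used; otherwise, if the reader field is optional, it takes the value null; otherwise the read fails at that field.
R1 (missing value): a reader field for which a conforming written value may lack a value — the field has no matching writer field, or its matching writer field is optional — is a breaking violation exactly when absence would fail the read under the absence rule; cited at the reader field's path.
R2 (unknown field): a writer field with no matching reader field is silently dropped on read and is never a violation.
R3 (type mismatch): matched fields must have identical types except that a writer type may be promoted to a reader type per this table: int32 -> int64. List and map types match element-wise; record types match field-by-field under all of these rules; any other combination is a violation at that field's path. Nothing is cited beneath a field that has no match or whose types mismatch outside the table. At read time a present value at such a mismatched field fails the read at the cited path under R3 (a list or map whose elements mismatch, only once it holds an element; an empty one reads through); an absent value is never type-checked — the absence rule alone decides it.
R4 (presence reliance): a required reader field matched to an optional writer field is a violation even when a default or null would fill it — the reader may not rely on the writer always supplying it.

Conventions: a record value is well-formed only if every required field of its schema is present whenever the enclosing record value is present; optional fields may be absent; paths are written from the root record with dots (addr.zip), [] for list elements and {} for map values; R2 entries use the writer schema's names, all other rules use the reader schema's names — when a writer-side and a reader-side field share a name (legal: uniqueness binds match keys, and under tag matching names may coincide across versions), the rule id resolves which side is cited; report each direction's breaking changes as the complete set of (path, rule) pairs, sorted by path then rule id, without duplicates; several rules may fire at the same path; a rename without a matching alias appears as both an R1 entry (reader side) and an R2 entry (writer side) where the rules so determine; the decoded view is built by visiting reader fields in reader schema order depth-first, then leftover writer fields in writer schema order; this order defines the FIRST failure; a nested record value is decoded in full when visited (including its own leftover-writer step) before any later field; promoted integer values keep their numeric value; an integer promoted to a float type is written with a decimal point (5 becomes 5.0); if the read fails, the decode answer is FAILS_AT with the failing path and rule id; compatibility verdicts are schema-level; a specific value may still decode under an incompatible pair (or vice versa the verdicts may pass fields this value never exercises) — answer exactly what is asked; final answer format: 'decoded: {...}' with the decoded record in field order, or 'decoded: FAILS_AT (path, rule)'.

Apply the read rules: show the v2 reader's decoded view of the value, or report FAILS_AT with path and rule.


decoded: FAILS_AT (signature, R1)

the writer's type comes first in each Session pair
migrating the Session value to v2:
  scores := [0]
  primary := true
  read fails at signature under R1 (no fill)
  => FAILS_AT (signature, R1)
the other Session changes do not affect what is asked:
  field label in record Session: type string changed to bool -> a verdict-level change on Session — the shown value reads the same


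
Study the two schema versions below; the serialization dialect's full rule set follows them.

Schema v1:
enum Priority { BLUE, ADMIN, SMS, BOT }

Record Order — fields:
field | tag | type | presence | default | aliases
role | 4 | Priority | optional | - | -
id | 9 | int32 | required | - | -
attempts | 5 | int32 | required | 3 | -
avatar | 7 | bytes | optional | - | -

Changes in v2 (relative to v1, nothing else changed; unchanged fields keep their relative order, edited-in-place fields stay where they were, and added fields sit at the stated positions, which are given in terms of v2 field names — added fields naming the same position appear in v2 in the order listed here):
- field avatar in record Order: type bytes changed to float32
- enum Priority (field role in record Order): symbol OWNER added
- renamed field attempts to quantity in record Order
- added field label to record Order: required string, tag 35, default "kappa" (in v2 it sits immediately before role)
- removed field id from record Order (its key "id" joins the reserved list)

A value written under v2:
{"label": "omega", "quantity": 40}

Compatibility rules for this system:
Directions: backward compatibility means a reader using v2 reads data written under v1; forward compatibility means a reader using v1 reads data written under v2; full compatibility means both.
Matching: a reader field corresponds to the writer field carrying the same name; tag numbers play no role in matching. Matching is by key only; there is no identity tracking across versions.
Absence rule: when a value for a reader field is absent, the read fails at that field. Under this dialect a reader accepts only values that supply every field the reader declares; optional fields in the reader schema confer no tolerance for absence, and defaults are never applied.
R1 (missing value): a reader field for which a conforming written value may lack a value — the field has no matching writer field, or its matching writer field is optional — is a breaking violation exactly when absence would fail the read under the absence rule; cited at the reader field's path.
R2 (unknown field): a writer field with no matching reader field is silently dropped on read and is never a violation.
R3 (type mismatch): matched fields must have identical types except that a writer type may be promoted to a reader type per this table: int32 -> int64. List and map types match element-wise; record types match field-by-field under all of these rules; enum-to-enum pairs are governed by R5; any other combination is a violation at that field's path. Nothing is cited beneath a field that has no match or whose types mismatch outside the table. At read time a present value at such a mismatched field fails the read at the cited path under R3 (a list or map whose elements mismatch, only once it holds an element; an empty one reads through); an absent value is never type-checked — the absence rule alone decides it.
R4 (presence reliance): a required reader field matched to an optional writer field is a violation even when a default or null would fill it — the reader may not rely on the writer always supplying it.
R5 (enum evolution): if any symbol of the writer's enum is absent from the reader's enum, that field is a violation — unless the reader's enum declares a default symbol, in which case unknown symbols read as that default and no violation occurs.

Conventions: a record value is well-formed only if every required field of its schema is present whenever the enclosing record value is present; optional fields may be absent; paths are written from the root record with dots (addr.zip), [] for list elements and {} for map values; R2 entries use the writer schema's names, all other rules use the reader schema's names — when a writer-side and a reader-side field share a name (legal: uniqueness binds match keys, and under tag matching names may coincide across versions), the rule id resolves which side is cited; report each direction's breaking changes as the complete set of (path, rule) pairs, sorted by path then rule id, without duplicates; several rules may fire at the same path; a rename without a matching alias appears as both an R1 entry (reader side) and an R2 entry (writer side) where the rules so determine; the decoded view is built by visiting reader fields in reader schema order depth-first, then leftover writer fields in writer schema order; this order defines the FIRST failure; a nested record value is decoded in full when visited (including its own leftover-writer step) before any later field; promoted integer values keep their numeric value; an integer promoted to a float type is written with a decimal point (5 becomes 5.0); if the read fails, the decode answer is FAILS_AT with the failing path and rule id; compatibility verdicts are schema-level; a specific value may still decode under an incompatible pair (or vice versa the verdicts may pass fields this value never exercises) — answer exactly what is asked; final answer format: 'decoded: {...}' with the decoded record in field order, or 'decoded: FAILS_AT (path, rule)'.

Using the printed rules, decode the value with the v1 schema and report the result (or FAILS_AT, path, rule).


in Order below, arrows point writer -> reader
migrating the Order value to v1:
  read fails at role under R1 (no fill)
  => FAILS_AT (role, R1)
diffs on Order not affecting the asked answer:
  field avatar in record Order: type bytes changed to float32 -> shifts the Order verdicts, not this decode
  renamed field attempts to quantity in record Order -> shifts the Order verdicts, not this decode
  added field label to record Order: required string, tag 35, default "kappa" (in v2 it sits immediately before role) -> shifts the Order verdicts, not this decode
  removed field id from record Order (its key "id" joins the reserved list) -> shifts the Order verdicts, not this decode

decoded: FAILS_AT (role, R1)


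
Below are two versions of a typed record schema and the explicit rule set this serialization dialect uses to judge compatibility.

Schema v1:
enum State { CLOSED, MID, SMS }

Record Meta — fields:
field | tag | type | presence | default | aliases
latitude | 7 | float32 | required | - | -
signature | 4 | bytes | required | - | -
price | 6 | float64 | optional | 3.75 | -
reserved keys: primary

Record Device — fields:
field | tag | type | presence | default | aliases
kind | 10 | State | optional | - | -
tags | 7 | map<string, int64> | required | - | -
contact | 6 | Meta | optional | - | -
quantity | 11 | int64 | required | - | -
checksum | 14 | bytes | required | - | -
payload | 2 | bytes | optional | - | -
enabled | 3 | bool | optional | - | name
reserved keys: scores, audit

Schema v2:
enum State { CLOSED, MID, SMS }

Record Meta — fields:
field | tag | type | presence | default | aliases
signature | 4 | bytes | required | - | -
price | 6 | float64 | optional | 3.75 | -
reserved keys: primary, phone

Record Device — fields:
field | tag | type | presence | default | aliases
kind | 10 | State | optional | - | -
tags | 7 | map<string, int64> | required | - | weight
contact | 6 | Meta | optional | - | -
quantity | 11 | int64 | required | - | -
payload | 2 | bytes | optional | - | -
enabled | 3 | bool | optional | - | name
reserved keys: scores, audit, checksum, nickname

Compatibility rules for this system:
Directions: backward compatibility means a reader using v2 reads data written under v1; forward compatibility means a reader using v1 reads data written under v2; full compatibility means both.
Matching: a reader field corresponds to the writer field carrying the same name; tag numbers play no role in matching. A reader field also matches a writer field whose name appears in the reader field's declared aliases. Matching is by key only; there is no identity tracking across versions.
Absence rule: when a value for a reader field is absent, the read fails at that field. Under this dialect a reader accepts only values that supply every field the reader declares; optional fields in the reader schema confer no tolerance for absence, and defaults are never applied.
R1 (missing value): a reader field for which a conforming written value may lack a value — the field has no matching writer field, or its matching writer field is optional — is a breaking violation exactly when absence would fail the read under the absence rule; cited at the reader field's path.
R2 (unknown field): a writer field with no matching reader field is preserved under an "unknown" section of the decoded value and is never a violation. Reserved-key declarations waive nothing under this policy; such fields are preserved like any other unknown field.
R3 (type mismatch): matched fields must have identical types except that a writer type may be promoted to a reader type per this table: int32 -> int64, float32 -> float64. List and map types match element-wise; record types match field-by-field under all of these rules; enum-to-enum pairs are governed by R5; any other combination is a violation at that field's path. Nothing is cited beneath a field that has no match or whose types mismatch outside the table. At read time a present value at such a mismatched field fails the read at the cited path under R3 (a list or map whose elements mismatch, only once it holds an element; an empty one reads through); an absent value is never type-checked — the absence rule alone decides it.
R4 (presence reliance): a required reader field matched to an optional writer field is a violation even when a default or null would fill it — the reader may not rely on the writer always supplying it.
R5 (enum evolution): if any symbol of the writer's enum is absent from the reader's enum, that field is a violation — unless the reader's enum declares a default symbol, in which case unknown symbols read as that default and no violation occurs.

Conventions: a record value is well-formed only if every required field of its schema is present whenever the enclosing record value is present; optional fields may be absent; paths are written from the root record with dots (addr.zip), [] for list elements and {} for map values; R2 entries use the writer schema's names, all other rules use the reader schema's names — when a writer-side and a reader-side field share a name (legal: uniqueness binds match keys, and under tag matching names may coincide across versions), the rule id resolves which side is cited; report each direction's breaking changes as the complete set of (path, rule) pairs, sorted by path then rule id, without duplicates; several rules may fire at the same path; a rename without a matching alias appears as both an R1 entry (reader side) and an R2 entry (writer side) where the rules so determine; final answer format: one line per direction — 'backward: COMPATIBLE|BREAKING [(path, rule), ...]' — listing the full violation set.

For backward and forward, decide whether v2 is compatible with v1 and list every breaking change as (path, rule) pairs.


in Device below, arrows point writer -> reader
backward on Device — v2 reading data written by v1:
  State -> State, writer optional: kind aligns to kind
  map<string, int64> -> map<string, int64>, writer required: tags aligns to tags
  Meta -> Meta, writer optional: contact aligns to contact
  int64 -> int64, writer required: quantity aligns to quantity
  bytes -> bytes, writer optional: payload aligns to payload
  bool -> bool, writer optional: enabled aligns to enabled
  writer field checksum has no reader counterpart
  bytes -> bytes, writer required: contact.signature aligns to contact.signature
  float64 -> float64, writer optional: contact.price aligns to contact.price
  writer field contact.latitude has no reader counterpart
  violation R1 at contact
  violation R1 at contact.price
  violation R1 at enabled
  violation R1 at kind
  violation R1 at payload
  => 5 violation(s): backward is BREAKING for Device
forward on Device — v1 reading data written by v2:
  State -> State, writer optional: kind aligns to kind
  map<string, int64> -> map<string, int64>, writer required: tags aligns to tags
  Meta -> Meta, writer optional: contact aligns to contact
  int64 -> int64, writer required: quantity aligns to quantity
  checksum has no writer counterpart
  bytes -> bytes, writer optional: payload aligns to payload
  bool -> bool, writer optional: enabled aligns to enabled
  contact.latitude has no writer counterpart
  bytes -> bytes, writer required: contact.signature aligns to contact.signature
  float64 -> float64, writer optional: contact.price aligns to contact.price
  violation R1 at checksum
  violation R1 at contact
  violation R1 at contact.latitude
  violation R1 at contact.price
  violation R1 at enabled
  violation R1 at kind
  violation R1 at payload
  => 7 violation(s): forward is BREAKING for Device

backward: BREAKING [(contact, R1), (contact.price, R1), (enabled, R1), (kind, R1), (payload, R1)]; forward: BREAKING [(checksum, R1), (contact, R1), (contact.latitude, R1), (contact.price, R1), (enabled, R1), (kind, R1), (payload, R1)]
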